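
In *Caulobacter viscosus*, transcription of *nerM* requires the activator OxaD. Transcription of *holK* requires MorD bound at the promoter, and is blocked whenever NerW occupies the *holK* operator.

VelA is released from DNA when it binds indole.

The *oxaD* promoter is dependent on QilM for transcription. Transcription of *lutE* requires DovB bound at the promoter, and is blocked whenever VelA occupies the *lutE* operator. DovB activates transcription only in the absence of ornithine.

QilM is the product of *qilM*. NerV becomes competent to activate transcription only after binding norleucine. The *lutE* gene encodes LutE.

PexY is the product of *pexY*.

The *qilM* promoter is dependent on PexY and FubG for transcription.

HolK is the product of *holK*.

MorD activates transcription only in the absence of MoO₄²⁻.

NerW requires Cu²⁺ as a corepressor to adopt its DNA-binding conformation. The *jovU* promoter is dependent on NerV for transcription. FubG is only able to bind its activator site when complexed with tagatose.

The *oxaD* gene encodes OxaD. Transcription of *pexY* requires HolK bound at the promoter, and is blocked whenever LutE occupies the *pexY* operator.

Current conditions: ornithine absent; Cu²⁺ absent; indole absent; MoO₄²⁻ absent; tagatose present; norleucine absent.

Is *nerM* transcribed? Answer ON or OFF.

ON

Cu²⁺ is absent, so NerW is inactive.
MoO₄²⁻ is absent, so MorD is active.
No repressor is bound and MorD is active, so *holK* is transcribed.
So HolK is produced and active.
Indole is absent, so VelA is active.
Ornithine is absent, so DovB is active.
With repressor VelA bound, *lutE* is not transcribed.
So LutE is not produced.
No repressor is bound and HolK is active, so *pexY* is transcribed.
So PexY is produced and active.
Tagatose is present, so FubG is active.
No repressor is bound and PexY and FubG are active, so *qilM* is transcribed.
So QilM is produced and active.
No repressor is bound and QilM is active, so *oxaD* is transcribed.
So OxaD is produced and active.
No repressor is bound and OxaD is active, so *nerM* is transcribed.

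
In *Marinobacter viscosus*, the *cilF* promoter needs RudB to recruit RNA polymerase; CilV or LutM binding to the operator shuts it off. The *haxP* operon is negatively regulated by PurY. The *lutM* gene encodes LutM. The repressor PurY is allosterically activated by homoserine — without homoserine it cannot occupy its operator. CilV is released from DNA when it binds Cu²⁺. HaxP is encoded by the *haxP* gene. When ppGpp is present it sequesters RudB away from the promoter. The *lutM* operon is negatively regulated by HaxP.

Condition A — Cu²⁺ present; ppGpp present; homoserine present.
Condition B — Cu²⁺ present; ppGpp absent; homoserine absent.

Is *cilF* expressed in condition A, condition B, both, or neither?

B only

Condition A:
Cu²⁺ is present, so CilV is inactive.
ppGpp is present, so RudB is inactive.
Homoserine is present, so PurY is active.
With repressor PurY bound, *haxP* is not transcribed.
So HaxP is not produced.
With no repressor bound, *lutM* is transcribed.
So LutM is produced and active.
With repressor LutM bound, *cilF* is not transcribed.
→ *cilF* is OFF in A.
Condition B:
Cu²⁺ is present, so CilV is inactive.
ppGpp is absent, so RudB is active.
Homoserine is absent, so PurY is inactive.
With no repressor bound, *haxP* is transcribed.
So HaxP is produced and active.
With repressor HaxP bound, *lutM* is not transcribed.
So LutM is not produced.
No repressor is bound and RudB is active, so *cilF* is transcribed.
→ *cilF* is ON in B.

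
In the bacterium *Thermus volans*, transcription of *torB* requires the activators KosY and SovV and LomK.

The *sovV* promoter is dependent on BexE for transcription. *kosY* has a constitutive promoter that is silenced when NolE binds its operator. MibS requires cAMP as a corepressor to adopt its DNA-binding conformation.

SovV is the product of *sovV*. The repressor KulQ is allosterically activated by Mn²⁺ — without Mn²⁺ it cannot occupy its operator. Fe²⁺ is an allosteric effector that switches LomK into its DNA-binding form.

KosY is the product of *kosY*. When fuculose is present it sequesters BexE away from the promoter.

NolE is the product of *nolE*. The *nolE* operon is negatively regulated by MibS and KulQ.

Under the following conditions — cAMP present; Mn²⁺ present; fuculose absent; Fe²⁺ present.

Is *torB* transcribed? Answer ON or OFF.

ON

cAMP is present, so MibS is active.
Mn²⁺ is present, so KulQ is active.
With repressor MibS bound, *nolE* is not transcribed.
So NolE is not produced.
With no repressor bound, *kosY* is transcribed.
So KosY is produced and active.
Fuculose is absent, so BexE is active.
No repressor is bound and BexE is active, so *sovV* is transcribed.
So SovV is produced and active.
Fe²⁺ is present, so LomK is active.
No repressor is bound and KosY and SovV and LomK are active, so *torB* is transcribed.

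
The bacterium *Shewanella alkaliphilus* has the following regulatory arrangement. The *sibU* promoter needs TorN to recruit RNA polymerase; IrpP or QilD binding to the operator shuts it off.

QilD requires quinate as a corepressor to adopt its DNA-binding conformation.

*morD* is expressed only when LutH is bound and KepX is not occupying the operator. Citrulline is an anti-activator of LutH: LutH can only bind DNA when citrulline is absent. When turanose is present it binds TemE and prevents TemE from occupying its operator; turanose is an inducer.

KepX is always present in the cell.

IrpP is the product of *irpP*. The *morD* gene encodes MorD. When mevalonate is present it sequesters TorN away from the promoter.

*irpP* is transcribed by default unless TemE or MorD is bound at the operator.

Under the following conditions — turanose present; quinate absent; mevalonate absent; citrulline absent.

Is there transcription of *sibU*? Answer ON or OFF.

OFF

Turanose is present, so TemE is inactive.
KepX is produced constitutively and is active.
Citrulline is absent, so LutH is active.
With repressor KepX bound, *morD* is not transcribed.
So MorD is not produced.
With no repressor bound, *irpP* is transcribed.
So IrpP is produced and active.
Quinate is absent, so QilD is inactive.
Mevalonate is absent, so TorN is active.
With repressor IrpP bound, *sibU* is not transcribed.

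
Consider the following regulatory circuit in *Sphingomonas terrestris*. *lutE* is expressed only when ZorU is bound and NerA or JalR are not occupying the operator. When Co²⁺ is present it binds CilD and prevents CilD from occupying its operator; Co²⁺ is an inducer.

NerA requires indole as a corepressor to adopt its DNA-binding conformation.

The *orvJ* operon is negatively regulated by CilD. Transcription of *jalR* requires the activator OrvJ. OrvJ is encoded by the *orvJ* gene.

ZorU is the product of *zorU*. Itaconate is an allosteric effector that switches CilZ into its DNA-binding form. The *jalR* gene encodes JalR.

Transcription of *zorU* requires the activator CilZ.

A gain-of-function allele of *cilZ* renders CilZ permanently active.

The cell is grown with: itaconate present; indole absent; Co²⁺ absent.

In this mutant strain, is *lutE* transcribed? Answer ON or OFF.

Indole is absent, so NerA is inactive.
Co²⁺ is absent, so CilD is active.
With repressor CilD bound, *orvJ* is not transcribed.
So OrvJ is not produced.
Required activator OrvJ is absent, so *jalR* is not transcribed.
So JalR is not produced.
CilZ is constitutively active in this strain.
No repressor is bound and CilZ is active, so *zorU* is transcribed.
So ZorU is produced and active.
No repressor is bound and ZorU is active, so *lutE* is transcribed.

ON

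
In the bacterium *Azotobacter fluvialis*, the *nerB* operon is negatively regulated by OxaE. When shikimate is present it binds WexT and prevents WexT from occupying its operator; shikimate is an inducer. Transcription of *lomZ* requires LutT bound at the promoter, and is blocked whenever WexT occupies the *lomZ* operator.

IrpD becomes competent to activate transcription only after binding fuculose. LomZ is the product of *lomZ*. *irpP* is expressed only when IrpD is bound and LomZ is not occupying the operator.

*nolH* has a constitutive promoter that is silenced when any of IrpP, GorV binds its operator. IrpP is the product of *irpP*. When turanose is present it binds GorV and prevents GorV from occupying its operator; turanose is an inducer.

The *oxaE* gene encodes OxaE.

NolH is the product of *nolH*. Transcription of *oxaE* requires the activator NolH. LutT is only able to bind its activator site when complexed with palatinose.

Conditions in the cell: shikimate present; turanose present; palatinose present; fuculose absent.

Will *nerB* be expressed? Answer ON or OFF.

Palatinose is present, so LutT is active.
Shikimate is present, so WexT is inactive.
No repressor is bound and LutT is active, so *lomZ* is transcribed.
So LomZ is produced and active.
Fuculose is absent, so IrpD is inactive.
With repressor LomZ bound, *irpP* is not transcribed.
So IrpP is not produced.
Turanose is present, so GorV is inactive.
With no repressor bound, *nolH* is transcribed.
So NolH is produced and active.
No repressor is bound and NolH is active, so *oxaE* is transcribed.
So OxaE is produced and active.
With repressor OxaE bound, *nerB* is not transcribed.

OFF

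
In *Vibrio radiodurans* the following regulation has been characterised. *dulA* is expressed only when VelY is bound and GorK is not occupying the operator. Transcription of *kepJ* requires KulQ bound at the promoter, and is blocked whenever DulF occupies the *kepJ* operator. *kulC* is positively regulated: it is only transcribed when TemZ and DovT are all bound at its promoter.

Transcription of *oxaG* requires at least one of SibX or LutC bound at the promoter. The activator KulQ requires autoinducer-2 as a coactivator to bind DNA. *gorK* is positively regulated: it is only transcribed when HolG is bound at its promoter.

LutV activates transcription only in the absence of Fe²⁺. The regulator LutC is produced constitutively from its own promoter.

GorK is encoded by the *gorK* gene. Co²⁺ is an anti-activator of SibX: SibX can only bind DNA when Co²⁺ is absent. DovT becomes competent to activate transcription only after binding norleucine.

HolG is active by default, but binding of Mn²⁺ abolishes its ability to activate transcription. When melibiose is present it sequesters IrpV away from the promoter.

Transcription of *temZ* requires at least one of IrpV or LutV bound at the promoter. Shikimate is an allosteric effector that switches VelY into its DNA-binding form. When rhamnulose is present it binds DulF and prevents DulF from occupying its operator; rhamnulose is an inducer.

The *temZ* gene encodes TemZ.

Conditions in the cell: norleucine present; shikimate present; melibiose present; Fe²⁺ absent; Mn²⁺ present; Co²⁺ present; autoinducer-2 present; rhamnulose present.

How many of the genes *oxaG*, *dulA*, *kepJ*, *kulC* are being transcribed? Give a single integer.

Co²⁺ is present, so SibX is inactive.
LutC is produced constitutively and is active.
Activator LutC is present, so *oxaG* is transcribed.
→ *oxaG* is ON.
Mn²⁺ is present, so HolG is inactive.
Required activator HolG is absent, so *gorK* is not transcribed.
So GorK is not produced.
Shikimate is present, so VelY is active.
No repressor is bound and VelY is active, so *dulA* is transcribed.
→ *dulA* is ON.
Autoinducer-2 is present, so KulQ is active.
Rhamnulose is present, so DulF is inactive.
No repressor is bound and KulQ is active, so *kepJ* is transcribed.
→ *kepJ* is ON.
Melibiose is present, so IrpV is inactive.
Fe²⁺ is absent, so LutV is active.
Activator LutV is present, so *temZ* is transcribed.
So TemZ is produced and active.
Norleucine is present, so DovT is active.
No repressor is bound and TemZ and DovT are active, so *kulC* is transcribed.
→ *kulC* is ON.
4 of the 4 genes are transcribed.

4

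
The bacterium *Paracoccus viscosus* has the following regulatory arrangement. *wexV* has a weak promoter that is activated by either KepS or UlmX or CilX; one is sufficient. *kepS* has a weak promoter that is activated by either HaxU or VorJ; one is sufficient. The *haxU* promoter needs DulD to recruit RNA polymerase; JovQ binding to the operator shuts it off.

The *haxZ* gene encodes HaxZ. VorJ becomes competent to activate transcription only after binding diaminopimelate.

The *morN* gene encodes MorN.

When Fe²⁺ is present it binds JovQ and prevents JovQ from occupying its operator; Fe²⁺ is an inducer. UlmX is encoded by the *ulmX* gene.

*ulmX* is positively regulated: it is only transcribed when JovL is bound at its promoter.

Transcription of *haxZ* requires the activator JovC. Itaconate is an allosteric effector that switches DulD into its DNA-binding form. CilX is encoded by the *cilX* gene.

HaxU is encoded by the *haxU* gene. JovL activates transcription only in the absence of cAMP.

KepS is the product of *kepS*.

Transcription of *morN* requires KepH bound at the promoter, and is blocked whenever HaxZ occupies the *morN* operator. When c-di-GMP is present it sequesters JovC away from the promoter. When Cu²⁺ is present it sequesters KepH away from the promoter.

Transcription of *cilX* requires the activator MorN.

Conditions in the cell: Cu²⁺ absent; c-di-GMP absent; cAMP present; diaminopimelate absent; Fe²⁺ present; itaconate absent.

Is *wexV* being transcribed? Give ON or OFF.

OFF

Itaconate is absent, so DulD is inactive.
Fe²⁺ is present, so JovQ is inactive.
Required activator DulD is absent, so *haxU* is not transcribed.
So HaxU is not produced.
Diaminopimelate is absent, so VorJ is inactive.
No activator is available at the *kepS* promoter, so *kepS* is not transcribed.
So KepS is not produced.
cAMP is present, so JovL is inactive.
Required activator JovL is absent, so *ulmX* is not transcribed.
So UlmX is not produced.
Cu²⁺ is absent, so KepH is active.
c-di-GMP is absent, so JovC is active.
No repressor is bound and JovC is active, so *haxZ* is transcribed.
So HaxZ is produced and active.
With repressor HaxZ bound, *morN* is not transcribed.
So MorN is not produced.
Required activator MorN is absent, so *cilX* is not transcribed.
So CilX is not produced.
No activator is available at the *wexV* promoter, so *wexV* is not transcribed.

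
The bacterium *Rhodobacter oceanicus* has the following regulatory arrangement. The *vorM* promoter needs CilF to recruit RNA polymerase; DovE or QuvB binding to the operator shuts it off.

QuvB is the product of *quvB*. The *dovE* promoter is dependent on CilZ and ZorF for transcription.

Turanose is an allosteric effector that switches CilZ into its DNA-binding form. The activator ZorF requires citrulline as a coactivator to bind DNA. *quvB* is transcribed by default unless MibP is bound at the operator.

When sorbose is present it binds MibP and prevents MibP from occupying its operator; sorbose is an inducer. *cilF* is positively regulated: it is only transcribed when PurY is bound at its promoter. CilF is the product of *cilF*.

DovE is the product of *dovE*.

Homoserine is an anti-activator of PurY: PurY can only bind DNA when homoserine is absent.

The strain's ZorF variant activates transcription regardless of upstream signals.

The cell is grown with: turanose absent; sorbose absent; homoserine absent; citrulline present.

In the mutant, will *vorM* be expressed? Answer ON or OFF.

Homoserine is absent, so PurY is active.
No repressor is bound and PurY is active, so *cilF* is transcribed.
So CilF is produced and active.
Turanose is absent, so CilZ is inactive.
ZorF is constitutively active in this strain.
Required activator CilZ is absent, so *dovE* is not transcribed.
So DovE is not produced.
Sorbose is absent, so MibP is active.
With repressor MibP bound, *quvB* is not transcribed.
So QuvB is not produced.
No repressor is bound and CilF is active, so *vorM* is transcribed.

ON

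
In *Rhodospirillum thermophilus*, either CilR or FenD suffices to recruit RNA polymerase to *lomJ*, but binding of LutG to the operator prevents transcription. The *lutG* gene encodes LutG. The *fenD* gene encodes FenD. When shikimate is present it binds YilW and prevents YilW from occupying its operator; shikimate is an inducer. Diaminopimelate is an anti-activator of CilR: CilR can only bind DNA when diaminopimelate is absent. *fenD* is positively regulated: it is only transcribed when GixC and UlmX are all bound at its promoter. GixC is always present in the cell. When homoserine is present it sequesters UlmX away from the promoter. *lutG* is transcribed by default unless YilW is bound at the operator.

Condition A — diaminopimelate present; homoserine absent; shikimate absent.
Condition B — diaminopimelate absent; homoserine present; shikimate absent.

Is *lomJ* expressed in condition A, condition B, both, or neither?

Condition A:
Diaminopimelate is present, so CilR is inactive.
GixC is produced constitutively and is active.
Homoserine is absent, so UlmX is active.
No repressor is bound and GixC and UlmX are active, so *fenD* is transcribed.
So FenD is produced and active.
Shikimate is absent, so YilW is active.
With repressor YilW bound, *lutG* is not transcribed.
So LutG is not produced.
Activator FenD is present, so *lomJ* is transcribed.
→ *lomJ* is ON in A.
Condition B:
Diaminopimelate is absent, so CilR is active.
GixC is produced constitutively and is active.
Homoserine is present, so UlmX is inactive.
Required activator UlmX is absent, so *fenD* is not transcribed.
So FenD is not produced.
Shikimate is absent, so YilW is active.
With repressor YilW bound, *lutG* is not transcribed.
So LutG is not produced.
Activator CilR is present, so *lomJ* is transcribed.
→ *lomJ* is ON in B.

both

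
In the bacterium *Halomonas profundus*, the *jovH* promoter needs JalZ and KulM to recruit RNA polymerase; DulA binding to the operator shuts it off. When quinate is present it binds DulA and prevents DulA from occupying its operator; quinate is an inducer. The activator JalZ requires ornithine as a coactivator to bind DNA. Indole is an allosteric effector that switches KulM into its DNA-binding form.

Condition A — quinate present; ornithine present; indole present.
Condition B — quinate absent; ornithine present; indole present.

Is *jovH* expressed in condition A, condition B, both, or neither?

Condition A:
Quinate is present, so DulA is inactive.
Ornithine is present, so JalZ is active.
Indole is present, so KulM is active.
No repressor is bound and JalZ and KulM are active, so *jovH* is transcribed.
→ *jovH* is ON in A.
Condition B:
Quinate is absent, so DulA is active.
Ornithine is present, so JalZ is active.
Indole is present, so KulM is active.
With repressor DulA bound, *jovH* is not transcribed.
→ *jovH* is OFF in B.

A only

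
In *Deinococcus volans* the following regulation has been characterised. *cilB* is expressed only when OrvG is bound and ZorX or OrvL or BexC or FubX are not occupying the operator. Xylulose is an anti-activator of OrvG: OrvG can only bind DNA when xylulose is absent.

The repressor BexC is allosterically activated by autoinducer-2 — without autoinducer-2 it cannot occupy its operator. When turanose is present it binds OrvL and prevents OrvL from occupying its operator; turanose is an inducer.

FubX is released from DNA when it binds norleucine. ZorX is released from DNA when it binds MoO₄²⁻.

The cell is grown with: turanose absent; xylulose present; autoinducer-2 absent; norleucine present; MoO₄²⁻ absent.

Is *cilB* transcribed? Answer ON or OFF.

Xylulose is present, so OrvG is inactive.
MoO₄²⁻ is absent, so ZorX is active.
Turanose is absent, so OrvL is active.
Autoinducer-2 is absent, so BexC is inactive.
Norleucine is present, so FubX is inactive.
With repressor ZorX bound, *cilB* is not transcribed.

OFF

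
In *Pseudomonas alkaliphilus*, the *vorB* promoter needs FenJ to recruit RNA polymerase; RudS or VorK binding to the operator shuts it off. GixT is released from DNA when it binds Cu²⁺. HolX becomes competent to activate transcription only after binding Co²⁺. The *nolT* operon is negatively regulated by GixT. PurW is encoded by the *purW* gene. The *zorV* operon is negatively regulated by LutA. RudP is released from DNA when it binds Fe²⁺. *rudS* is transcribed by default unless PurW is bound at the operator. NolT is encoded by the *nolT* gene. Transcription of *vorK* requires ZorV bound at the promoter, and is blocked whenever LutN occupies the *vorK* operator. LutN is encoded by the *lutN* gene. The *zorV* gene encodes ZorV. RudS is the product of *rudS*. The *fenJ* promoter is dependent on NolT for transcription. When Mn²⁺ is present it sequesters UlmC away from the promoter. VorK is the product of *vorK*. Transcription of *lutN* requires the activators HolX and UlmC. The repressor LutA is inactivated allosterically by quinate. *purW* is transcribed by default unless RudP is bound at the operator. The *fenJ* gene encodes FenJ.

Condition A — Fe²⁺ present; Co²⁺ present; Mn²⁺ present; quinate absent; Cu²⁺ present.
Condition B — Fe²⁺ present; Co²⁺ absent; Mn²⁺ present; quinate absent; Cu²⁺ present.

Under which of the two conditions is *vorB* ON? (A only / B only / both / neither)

both

Condition A:
Fe²⁺ is present, so RudP is inactive.
With no repressor bound, *purW* is transcribed.
So PurW is produced and active.
With repressor PurW bound, *rudS* is not transcribed.
So RudS is not produced.
Co²⁺ is present, so HolX is active.
Mn²⁺ is present, so UlmC is inactive.
Required activator UlmC is absent, so *lutN* is not transcribed.
So LutN is not produced.
Quinate is absent, so LutA is active.
With repressor LutA bound, *zorV* is not transcribed.
So ZorV is not produced.
Required activator ZorV is absent, so *vorK* is not transcribed.
So VorK is not produced.
Cu²⁺ is present, so GixT is inactive.
With no repressor bound, *nolT* is transcribed.
So NolT is produced and active.
No repressor is bound and NolT is active, so *fenJ* is transcribed.
So FenJ is produced and active.
No repressor is bound and FenJ is active, so *vorB* is transcribed.
→ *vorB* is ON in A.
Condition B:
Fe²⁺ is present, so RudP is inactive.
With no repressor bound, *purW* is transcribed.
So PurW is produced and active.
With repressor PurW bound, *rudS* is not transcribed.
So RudS is not produced.
Co²⁺ is absent, so HolX is inactive.
Mn²⁺ is present, so UlmC is inactive.
Required activator HolX is absent, so *lutN* is not transcribed.
So LutN is not produced.
Quinate is absent, so LutA is active.
With repressor LutA bound, *zorV* is not transcribed.
So ZorV is not produced.
Required activator ZorV is absent, so *vorK* is not transcribed.
So VorK is not produced.
Cu²⁺ is present, so GixT is inactive.
With no repressor bound, *nolT* is transcribed.
So NolT is produced and active.
No repressor is bound and NolT is active, so *fenJ* is transcribed.
So FenJ is produced and active.
No repressor is bound and FenJ is active, so *vorB* is transcribed.
→ *vorB* is ON in B.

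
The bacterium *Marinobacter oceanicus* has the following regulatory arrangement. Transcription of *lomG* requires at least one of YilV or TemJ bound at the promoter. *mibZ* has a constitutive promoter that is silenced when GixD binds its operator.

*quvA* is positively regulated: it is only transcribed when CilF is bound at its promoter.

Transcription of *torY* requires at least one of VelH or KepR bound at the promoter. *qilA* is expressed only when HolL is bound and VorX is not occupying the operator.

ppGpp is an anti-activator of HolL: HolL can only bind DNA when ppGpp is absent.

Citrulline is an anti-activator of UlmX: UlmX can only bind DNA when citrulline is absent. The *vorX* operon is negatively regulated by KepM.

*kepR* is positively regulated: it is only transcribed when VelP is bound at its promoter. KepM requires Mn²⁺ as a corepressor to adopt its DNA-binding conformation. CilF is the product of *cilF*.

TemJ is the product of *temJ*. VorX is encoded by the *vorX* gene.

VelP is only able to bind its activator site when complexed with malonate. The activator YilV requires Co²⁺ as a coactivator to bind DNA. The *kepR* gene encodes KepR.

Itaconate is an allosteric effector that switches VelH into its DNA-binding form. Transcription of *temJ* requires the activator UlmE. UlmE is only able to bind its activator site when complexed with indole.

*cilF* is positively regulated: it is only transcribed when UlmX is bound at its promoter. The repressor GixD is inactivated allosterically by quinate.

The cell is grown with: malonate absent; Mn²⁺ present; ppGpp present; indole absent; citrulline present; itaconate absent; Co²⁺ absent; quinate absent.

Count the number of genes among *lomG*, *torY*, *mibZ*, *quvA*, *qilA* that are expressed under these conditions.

0

Co²⁺ is absent, so YilV is inactive.
Indole is absent, so UlmE is inactive.
Required activator UlmE is absent, so *temJ* is not transcribed.
So TemJ is not produced.
No activator is available at the *lomG* promoter, so *lomG* is not transcribed.
→ *lomG* is OFF.
Itaconate is absent, so VelH is inactive.
Malonate is absent, so VelP is inactive.
Required activator VelP is absent, so *kepR* is not transcribed.
So KepR is not produced.
No activator is available at the *torY* promoter, so *torY* is not transcribed.
→ *torY* is OFF.
Quinate is absent, so GixD is active.
With repressor GixD bound, *mibZ* is not transcribed.
→ *mibZ* is OFF.
Citrulline is present, so UlmX is inactive.
Required activator UlmX is absent, so *cilF* is not transcribed.
So CilF is not produced.
Required activator CilF is absent, so *quvA* is not transcribed.
→ *quvA* is OFF.
ppGpp is present, so HolL is inactive.
Mn²⁺ is present, so KepM is active.
With repressor KepM bound, *vorX* is not transcribed.
So VorX is not produced.
Required activator HolL is absent, so *qilA* is not transcribed.
→ *qilA* is OFF.
0 of the 5 genes are transcribed.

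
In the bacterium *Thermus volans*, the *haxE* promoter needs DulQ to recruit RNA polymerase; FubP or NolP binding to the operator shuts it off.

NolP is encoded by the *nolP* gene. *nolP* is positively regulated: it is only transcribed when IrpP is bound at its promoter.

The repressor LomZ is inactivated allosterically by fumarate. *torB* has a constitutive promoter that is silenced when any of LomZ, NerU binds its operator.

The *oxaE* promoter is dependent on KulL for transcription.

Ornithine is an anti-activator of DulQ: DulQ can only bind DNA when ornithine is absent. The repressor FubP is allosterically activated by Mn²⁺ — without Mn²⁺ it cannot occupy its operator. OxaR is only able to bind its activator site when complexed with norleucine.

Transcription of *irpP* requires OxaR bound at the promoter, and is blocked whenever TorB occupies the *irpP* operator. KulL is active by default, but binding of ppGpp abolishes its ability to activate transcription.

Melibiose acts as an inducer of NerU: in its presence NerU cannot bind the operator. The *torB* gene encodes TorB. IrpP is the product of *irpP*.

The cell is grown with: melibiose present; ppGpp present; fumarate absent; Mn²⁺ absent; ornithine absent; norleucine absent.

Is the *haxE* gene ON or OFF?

ON

Mn²⁺ is absent, so FubP is inactive.
Norleucine is absent, so OxaR is inactive.
Fumarate is absent, so LomZ is active.
Melibiose is present, so NerU is inactive.
With repressor LomZ bound, *torB* is not transcribed.
So TorB is not produced.
Required activator OxaR is absent, so *irpP* is not transcribed.
So IrpP is not produced.
Required activator IrpP is absent, so *nolP* is not transcribed.
So NolP is not produced.
Ornithine is absent, so DulQ is active.
No repressor is bound and DulQ is active, so *haxE* is transcribed.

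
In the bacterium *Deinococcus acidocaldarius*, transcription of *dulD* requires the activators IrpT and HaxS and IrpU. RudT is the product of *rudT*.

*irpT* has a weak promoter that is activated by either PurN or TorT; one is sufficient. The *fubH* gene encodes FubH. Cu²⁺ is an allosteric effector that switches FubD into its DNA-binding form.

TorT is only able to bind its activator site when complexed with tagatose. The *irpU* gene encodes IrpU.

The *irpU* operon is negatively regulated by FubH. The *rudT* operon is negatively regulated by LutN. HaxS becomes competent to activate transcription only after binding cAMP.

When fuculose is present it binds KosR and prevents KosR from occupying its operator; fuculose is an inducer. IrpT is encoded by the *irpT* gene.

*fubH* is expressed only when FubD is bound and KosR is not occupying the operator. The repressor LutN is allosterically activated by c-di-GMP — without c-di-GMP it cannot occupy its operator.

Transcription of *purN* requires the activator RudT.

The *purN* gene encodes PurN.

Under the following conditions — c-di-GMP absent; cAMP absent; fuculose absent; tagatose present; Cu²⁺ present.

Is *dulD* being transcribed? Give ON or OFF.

OFF

c-di-GMP is absent, so LutN is inactive.
With no repressor bound, *rudT* is transcribed.
So RudT is produced and active.
No repressor is bound and RudT is active, so *purN* is transcribed.
So PurN is produced and active.
Tagatose is present, so TorT is active.
Activator PurN is present, so *irpT* is transcribed.
So IrpT is produced and active.
cAMP is absent, so HaxS is inactive.
Fuculose is absent, so KosR is active.
Cu²⁺ is present, so FubD is active.
With repressor KosR bound, *fubH* is not transcribed.
So FubH is not produced.
With no repressor bound, *irpU* is transcribed.
So IrpU is produced and active.
Required activator HaxS is absent, so *dulD* is not transcribed.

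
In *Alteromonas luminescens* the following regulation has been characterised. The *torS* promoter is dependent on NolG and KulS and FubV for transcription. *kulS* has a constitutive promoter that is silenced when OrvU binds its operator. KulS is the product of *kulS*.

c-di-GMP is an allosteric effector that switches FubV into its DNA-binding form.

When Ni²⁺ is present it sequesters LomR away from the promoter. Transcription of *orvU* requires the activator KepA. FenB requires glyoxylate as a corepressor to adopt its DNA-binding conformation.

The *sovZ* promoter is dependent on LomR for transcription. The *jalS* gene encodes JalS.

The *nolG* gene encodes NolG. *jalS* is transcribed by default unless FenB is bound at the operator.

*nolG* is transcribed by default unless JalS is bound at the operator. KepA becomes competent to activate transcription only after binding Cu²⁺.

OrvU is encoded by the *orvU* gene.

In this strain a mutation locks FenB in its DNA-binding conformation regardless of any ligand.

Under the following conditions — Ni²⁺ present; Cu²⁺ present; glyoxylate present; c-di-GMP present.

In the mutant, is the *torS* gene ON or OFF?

OFF

FenB is constitutively active in this strain.
With repressor FenB bound, *jalS* is not transcribed.
So JalS is not produced.
With no repressor bound, *nolG* is transcribed.
So NolG is produced and active.
Cu²⁺ is present, so KepA is active.
No repressor is bound and KepA is active, so *orvU* is transcribed.
So OrvU is produced and active.
With repressor OrvU bound, *kulS* is not transcribed.
So KulS is not produced.
c-di-GMP is present, so FubV is active.
Required activator KulS is absent, so *torS* is not transcribed.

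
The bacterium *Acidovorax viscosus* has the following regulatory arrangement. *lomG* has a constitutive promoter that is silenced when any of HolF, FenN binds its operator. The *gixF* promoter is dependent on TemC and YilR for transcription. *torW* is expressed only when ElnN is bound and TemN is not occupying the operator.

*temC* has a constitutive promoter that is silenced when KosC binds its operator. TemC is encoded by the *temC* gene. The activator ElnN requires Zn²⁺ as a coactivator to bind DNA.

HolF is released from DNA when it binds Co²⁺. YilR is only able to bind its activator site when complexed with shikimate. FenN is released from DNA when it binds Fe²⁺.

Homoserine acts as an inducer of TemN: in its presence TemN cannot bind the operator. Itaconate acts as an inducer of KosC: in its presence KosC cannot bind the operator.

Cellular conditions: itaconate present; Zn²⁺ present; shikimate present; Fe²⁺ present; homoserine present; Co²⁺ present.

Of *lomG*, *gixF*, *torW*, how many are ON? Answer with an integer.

3

Co²⁺ is present, so HolF is inactive.
Fe²⁺ is present, so FenN is inactive.
With no repressor bound, *lomG* is transcribed.
→ *lomG* is ON.
Itaconate is present, so KosC is inactive.
With no repressor bound, *temC* is transcribed.
So TemC is produced and active.
Shikimate is present, so YilR is active.
No repressor is bound and TemC and YilR are active, so *gixF* is transcribed.
→ *gixF* is ON.
Homoserine is present, so TemN is inactive.
Zn²⁺ is present, so ElnN is active.
No repressor is bound and ElnN is active, so *torW* is transcribed.
→ *torW* is ON.
3 of the 3 genes are transcribed.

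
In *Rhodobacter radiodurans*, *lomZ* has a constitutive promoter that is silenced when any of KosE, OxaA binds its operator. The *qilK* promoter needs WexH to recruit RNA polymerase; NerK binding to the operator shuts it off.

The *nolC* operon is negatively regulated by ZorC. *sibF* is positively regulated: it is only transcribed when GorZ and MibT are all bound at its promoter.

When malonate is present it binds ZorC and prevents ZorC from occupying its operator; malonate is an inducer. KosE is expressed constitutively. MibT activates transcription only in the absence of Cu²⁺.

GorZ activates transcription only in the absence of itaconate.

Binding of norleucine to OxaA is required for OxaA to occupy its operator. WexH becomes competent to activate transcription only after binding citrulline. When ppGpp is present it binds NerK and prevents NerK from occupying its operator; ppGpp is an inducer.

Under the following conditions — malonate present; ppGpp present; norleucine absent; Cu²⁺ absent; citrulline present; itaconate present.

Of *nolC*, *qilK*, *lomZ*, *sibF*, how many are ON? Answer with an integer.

2

Malonate is present, so ZorC is inactive.
With no repressor bound, *nolC* is transcribed.
→ *nolC* is ON.
Citrulline is present, so WexH is active.
ppGpp is present, so NerK is inactive.
No repressor is bound and WexH is active, so *qilK* is transcribed.
→ *qilK* is ON.
KosE is produced constitutively and is active.
Norleucine is absent, so OxaA is inactive.
With repressor KosE bound, *lomZ* is not transcribed.
→ *lomZ* is OFF.
Itaconate is present, so GorZ is inactive.
Cu²⁺ is absent, so MibT is active.
Required activator GorZ is absent, so *sibF* is not transcribed.
→ *sibF* is OFF.
2 of the 4 genes are transcribed.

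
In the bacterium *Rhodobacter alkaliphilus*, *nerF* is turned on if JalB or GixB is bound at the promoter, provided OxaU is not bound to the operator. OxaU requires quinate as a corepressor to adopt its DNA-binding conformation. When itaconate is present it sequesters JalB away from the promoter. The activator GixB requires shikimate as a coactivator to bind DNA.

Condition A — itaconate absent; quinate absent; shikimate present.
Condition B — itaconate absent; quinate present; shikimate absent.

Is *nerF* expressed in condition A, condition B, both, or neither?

A only

Condition A:
Itaconate is absent, so JalB is active.
Quinate is absent, so OxaU is inactive.
Shikimate is present, so GixB is active.
Activator JalB is present, so *nerF* is transcribed.
→ *nerF* is ON in A.
Condition B:
Itaconate is absent, so JalB is active.
Quinate is present, so OxaU is active.
Shikimate is absent, so GixB is inactive.
With repressor OxaU bound, *nerF* is not transcribed.
→ *nerF* is OFF in B.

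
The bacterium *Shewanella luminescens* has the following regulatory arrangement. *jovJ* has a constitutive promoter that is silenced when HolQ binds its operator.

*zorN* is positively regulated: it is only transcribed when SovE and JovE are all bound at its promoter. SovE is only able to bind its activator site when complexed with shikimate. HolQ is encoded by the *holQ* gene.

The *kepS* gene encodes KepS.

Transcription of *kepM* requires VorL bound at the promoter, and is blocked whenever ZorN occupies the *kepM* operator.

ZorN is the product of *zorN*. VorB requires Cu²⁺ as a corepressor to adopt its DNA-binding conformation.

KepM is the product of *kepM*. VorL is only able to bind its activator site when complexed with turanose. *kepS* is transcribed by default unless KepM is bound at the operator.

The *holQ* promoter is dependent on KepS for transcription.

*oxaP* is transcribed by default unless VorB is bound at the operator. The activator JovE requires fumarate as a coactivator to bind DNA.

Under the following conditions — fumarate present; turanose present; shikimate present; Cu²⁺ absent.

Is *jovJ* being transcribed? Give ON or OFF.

OFF

Shikimate is present, so SovE is active.
Fumarate is present, so JovE is active.
No repressor is bound and SovE and JovE are active, so *zorN* is transcribed.
So ZorN is produced and active.
Turanose is present, so VorL is active.
With repressor ZorN bound, *kepM* is not transcribed.
So KepM is not produced.
With no repressor bound, *kepS* is transcribed.
So KepS is produced and active.
No repressor is bound and KepS is active, so *holQ* is transcribed.
So HolQ is produced and active.
With repressor HolQ bound, *jovJ* is not transcribed.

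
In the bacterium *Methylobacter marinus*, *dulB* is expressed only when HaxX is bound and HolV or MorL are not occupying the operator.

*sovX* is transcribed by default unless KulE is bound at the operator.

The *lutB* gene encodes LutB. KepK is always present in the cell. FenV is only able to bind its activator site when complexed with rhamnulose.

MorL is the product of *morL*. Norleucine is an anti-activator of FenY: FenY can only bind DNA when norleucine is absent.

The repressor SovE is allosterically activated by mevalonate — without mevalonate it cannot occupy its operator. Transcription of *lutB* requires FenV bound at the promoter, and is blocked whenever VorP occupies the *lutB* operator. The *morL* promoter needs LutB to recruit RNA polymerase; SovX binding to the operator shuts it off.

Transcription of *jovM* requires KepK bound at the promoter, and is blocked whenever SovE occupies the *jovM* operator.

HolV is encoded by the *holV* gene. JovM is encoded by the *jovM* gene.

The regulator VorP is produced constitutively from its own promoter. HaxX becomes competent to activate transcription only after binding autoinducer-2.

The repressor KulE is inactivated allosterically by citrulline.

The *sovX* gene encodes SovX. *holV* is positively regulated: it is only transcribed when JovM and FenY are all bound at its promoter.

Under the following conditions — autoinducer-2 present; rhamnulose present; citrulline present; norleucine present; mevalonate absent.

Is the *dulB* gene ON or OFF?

KepK is produced constitutively and is active.
Mevalonate is absent, so SovE is inactive.
No repressor is bound and KepK is active, so *jovM* is transcribed.
So JovM is produced and active.
Norleucine is present, so FenY is inactive.
Required activator FenY is absent, so *holV* is not transcribed.
So HolV is not produced.
Autoinducer-2 is present, so HaxX is active.
Rhamnulose is present, so FenV is active.
VorP is produced constitutively and is active.
With repressor VorP bound, *lutB* is not transcribed.
So LutB is not produced.
Citrulline is present, so KulE is inactive.
With no repressor bound, *sovX* is transcribed.
So SovX is produced and active.
With repressor SovX bound, *morL* is not transcribed.
So MorL is not produced.
No repressor is bound and HaxX is active, so *dulB* is transcribed.

ON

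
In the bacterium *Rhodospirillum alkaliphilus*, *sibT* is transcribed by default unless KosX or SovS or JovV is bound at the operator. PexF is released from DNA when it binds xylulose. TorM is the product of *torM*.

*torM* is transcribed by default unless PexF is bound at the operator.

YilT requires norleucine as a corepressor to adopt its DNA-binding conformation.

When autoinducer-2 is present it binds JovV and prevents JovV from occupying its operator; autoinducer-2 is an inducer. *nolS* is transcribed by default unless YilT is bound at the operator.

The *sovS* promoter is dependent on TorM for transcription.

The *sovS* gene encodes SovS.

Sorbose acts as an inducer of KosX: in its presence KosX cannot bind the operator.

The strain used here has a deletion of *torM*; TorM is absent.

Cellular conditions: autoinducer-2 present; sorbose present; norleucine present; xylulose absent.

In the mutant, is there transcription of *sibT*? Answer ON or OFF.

ON

Sorbose is present, so KosX is inactive.
TorM is non-functional in this strain, so it has no effect.
Required activator TorM is absent, so *sovS* is not transcribed.
So SovS is not produced.
Autoinducer-2 is present, so JovV is inactive.
With no repressor bound, *sibT* is transcribed.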